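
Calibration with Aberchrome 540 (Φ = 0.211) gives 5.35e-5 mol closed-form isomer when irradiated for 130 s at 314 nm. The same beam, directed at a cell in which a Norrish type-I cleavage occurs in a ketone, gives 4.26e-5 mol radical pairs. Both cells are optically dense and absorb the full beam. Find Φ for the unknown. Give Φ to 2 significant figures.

Φ = 0.17

Photons absorbed by the actinometer: 5.35e-5 / 0.211 = 2.536e-4 mol.
Φ(unknown) = 4.26e-5 / 2.536e-4 = 0.17.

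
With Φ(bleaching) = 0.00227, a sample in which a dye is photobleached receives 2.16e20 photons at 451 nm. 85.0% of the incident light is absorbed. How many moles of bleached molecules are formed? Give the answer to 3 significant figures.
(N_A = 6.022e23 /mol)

6.92e-7 mol

Moles of photons: 2.16e20 / 6.022e23 = 3.587e-4 mol.
Photons absorbed: 0.850 × 3.587e-4 = 3.049e-4 mol.
Product: Φ × n_abs = 0.00227 × 3.049e-4 = 6.921e-7 mol.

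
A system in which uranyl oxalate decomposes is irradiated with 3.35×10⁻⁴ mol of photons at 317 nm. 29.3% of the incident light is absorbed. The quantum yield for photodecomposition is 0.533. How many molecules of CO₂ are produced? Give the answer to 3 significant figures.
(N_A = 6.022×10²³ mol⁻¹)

3.15×10¹⁹ molecules

Photons absorbed: 0.293 × 3.35×10⁻⁴ = 9.816×10⁻⁵ mol.
Product: Φ × n_abs = 0.533 × 9.816×10⁻⁵ = 5.232×10⁻⁵ mol.
As a count: 5.232×10⁻⁵ × 6.022×10²³ = 3.15×10¹⁹.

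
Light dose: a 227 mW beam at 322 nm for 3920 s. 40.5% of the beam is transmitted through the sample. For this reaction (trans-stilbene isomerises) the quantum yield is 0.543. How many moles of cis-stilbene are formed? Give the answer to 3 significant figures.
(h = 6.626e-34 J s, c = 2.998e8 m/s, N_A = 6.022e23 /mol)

7.74e-4 mol

Photon energy at 322 nm: hc/λ = (6.626e-34)(2.998e8)/(322e-9) = 6.169e-19 J.
Energy delivered: (227 mW)(3920 s) = 889.8 J.
Photons incident: 889.8 / 6.169e-19 = 1.442e21, i.e. 1.442e21/6.022e23 = 0.002395 mol.
Fraction absorbed: 1 − 40.5/100 = 0.5950.
Photons absorbed: 0.5950 × 0.002395 = 0.001425 mol.
Product: Φ × n_abs = 0.543 × 0.001425 = 7.738e-4 mol.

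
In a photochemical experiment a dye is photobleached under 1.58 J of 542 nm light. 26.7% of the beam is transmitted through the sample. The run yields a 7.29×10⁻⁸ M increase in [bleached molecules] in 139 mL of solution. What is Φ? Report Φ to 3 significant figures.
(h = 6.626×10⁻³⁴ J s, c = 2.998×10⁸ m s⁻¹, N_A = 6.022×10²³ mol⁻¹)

Φ = 0.00193

Product: (7.29×10⁻⁸ M)(0.139 L) = 1.013×10⁻⁸ mol.
Photon energy at 542 nm: hc/λ = (6.626×10⁻³⁴)(2.998×10⁸)/(542×10⁻⁹) = 3.665×10⁻¹⁹ J.
Photons incident: 1.58 / 3.665×10⁻¹⁹ = 4.311×10¹⁸, i.e. 4.311×10¹⁸/6.022×10²³ = 7.159×10⁻⁶ mol.
Fraction absorbed: 1 − 26.7/100 = 0.7330.
Photons absorbed: 0.7330 × 7.159×10⁻⁶ = 5.248×10⁻⁶ mol.
Φ = 1.013×10⁻⁸ mol / 5.248×10⁻⁶ mol photons = 0.00193.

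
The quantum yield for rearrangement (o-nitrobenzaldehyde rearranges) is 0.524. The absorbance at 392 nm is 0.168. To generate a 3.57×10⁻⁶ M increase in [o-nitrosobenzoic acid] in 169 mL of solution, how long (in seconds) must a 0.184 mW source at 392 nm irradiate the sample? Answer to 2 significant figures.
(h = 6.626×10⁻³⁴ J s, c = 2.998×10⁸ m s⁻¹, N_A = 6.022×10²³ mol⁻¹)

Product: (3.57×10⁻⁶ M)(0.169 L) = 6.033×10⁻⁷ mol.
Photons that must be absorbed: 6.033×10⁻⁷ / 0.524 = 1.151×10⁻⁶ mol.
Fraction absorbed: 1 − 10^(−0.168) = 0.3208.
Incident photons needed: 1.151×10⁻⁶ / 0.3208 = 3.588×10⁻⁶ mol.
Photon energy: hc/λ = 5.068×10⁻¹⁹ J; per mole, 3.052×10⁵ J mol⁻¹.
Energy required: 3.588×10⁻⁶ × 3.052×10⁵ = 1.095 J.
Time: 1.095 J / 0.000184 W = 6000 s.

t ≈ 6000 s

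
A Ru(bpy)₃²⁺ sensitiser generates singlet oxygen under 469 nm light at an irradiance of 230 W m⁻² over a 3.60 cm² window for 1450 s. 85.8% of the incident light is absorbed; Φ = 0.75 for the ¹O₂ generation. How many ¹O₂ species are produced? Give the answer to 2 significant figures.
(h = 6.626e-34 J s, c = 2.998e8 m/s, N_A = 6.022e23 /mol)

Photon energy at 469 nm: hc/λ = (6.626e-34)(2.998e8)/(469e-9) = 4.236e-19 J.
Energy delivered: (230 W m⁻²)(3.60e-4 m²)(1450 s) = 120.1 J.
Photons incident: 120.1 / 4.236e-19 = 2.835e20, i.e. 2.835e20/6.022e23 = 4.708e-4 mol.
Photons absorbed: 0.858 × 4.708e-4 = 4.039e-4 mol.
Product: Φ × n_abs = 0.75 × 4.039e-4 = 3.029e-4 mol.
As a count: 3.029e-4 × 6.022e23 = 1.8e20.

1.8e20 species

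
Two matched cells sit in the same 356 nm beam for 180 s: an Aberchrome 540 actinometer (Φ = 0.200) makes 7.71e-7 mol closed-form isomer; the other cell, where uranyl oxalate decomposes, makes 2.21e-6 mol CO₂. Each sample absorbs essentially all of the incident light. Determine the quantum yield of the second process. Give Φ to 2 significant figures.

Photons absorbed by the actinometer: 7.71e-7 / 0.200 = 3.855e-6 mol.
Φ(unknown) = 2.21e-6 / 3.855e-6 = 0.57.

Φ = 0.57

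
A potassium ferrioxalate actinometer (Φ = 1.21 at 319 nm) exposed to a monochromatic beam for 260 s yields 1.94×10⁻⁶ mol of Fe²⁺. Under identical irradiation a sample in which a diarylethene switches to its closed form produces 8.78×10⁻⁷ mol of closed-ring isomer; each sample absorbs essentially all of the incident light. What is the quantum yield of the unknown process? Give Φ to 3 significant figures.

Φ = 0.548

Photons absorbed by the actinometer: 1.94×10⁻⁶ / 1.21 = 1.603×10⁻⁶ mol.
Φ(unknown) = 8.78×10⁻⁷ / 1.603×10⁻⁶ = 0.548.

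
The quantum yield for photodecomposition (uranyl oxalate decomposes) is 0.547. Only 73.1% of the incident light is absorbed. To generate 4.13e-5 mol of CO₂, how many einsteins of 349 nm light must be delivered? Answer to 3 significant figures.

1.03e-4 einstein

Photons that must be absorbed: 4.13e-5 / 0.547 = 7.550e-5 mol.
Incident photons needed: 7.550e-5 / 0.731 = 1.033e-4 mol.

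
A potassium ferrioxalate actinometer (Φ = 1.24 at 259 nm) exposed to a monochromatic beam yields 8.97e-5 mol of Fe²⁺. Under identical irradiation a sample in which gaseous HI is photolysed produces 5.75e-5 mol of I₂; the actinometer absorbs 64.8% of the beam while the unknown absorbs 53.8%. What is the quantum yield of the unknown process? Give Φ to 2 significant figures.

Photons absorbed by the actinometer: 8.97e-5 / 1.24 = 7.234e-5 mol.
Incident flux: 7.234e-5 / 0.648 = 1.116e-4 einstein.
Absorbed by unknown: 0.538 × 1.116e-4 = 6.004e-5 mol.
Φ(unknown) = 5.75e-5 / 6.004e-5 = 0.96.

Φ = 0.96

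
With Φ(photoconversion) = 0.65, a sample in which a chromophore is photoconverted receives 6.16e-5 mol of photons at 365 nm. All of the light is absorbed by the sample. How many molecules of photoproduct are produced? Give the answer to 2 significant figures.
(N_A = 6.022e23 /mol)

Product: Φ × n_abs = 0.65 × 6.16e-5 = 4.004e-5 mol.
As a count: 4.004e-5 × 6.022e23 = 2.4e19.

2.4e19 molecules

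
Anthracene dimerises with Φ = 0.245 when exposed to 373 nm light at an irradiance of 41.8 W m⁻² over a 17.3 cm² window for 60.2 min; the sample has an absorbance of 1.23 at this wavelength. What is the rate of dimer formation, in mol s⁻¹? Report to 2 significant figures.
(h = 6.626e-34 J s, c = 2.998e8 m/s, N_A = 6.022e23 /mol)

Photon energy at 373 nm: hc/λ = (6.626e-34)(2.998e8)/(373e-9) = 5.326e-19 J.
Energy delivered: (41.8 W m⁻²)(17.3e-4 m²)(3612 s) = 261.2 J.
Photons incident: 261.2 / 5.326e-19 = 4.904e20, i.e. 4.904e20/6.022e23 = 8.143e-4 mol.
Fraction absorbed: 1 − 10^(−1.23) = 0.9411.
Photons absorbed: 0.9411 × 8.143e-4 = 7.663e-4 mol.
Product formed: 0.245 × 7.663e-4 = 1.877e-4 mol.
Rate: 1.877e-4 / 3612 s = 5.2e-8 mol s⁻¹.

5.2e-8 mol s⁻¹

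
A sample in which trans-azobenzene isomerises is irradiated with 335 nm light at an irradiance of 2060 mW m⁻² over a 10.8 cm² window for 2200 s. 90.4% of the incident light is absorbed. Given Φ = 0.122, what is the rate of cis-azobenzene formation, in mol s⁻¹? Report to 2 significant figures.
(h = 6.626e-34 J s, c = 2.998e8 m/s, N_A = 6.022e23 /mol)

Photon energy at 335 nm: hc/λ = (6.626e-34)(2.998e8)/(335e-9) = 5.930e-19 J.
Energy delivered: (2060 mW m⁻²)(10.8e-4 m²)(2200 s) = 4.895 J.
Photons incident: 4.895 / 5.930e-19 = 8.255e18, i.e. 8.255e18/6.022e23 = 1.371e-5 mol.
Photons absorbed: 0.904 × 1.371e-5 = 1.239e-5 mol.
Product formed: 0.122 × 1.239e-5 = 1.512e-6 mol.
Rate: 1.512e-6 / 2200 s = 6.9e-10 mol s⁻¹.

6.9e-10 mol s⁻¹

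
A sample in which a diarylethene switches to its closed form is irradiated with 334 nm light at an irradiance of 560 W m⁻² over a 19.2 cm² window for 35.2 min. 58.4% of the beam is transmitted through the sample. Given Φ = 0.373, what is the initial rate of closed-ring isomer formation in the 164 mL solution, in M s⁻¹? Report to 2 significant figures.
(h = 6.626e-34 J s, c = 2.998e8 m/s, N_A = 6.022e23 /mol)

2.8e-6 M s⁻¹

Photon energy at 334 nm: hc/λ = (6.626e-34)(2.998e8)/(334e-9) = 5.948e-19 J.
Energy delivered: (560 W m⁻²)(19.2e-4 m²)(2112 s) = 2271 J.
Photons incident: 2271 / 5.948e-19 = 3.818e21, i.e. 3.818e21/6.022e23 = 0.006340 mol.
Fraction absorbed: 1 − 58.4/100 = 0.4160.
Photons absorbed: 0.4160 × 0.006340 = 0.002637 mol.
Product formed: 0.373 × 0.002637 = 9.836e-4 mol.
Rate: 9.836e-4 mol / (2112 s × 0.164 L) = 2.8e-6 M s⁻¹.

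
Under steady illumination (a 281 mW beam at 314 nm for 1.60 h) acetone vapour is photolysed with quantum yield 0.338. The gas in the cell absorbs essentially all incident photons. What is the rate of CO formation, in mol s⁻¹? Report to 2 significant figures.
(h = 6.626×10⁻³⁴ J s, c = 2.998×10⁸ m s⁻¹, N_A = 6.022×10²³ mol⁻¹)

Photon energy at 314 nm: hc/λ = (6.626×10⁻³⁴)(2.998×10⁸)/(314×10⁻⁹) = 6.326×10⁻¹⁹ J.
Energy delivered: (281 mW)(5760 s) = 1619 J.
Photons incident: 1619 / 6.326×10⁻¹⁹ = 2.559×10²¹, i.e. 2.559×10²¹/6.022×10²³ = 0.004249 mol.
Product formed: 0.338 × 0.004249 = 0.001436 mol.
Rate: 0.001436 / 5760 s = 2.5×10⁻⁷ mol s⁻¹.

2.5×10⁻⁷ mol s⁻¹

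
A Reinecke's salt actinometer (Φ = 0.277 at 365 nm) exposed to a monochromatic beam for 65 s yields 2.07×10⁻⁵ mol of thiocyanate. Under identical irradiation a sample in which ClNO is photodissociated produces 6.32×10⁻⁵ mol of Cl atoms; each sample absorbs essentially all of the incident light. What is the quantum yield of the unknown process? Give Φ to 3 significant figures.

Photons absorbed by the actinometer: 2.07×10⁻⁵ / 0.277 = 7.473×10⁻⁵ mol.
Φ(unknown) = 6.32×10⁻⁵ / 7.473×10⁻⁵ = 0.846.

Φ = 0.846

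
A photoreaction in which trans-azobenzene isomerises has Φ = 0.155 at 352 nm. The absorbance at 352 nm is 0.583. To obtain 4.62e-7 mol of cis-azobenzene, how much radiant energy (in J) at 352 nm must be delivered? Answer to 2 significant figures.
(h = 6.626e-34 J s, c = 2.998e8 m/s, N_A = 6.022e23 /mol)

Photons that must be absorbed: 4.62e-7 / 0.155 = 2.981e-6 mol.
Fraction absorbed: 1 − 10^(−0.583) = 0.7388.
Incident photons needed: 2.981e-6 / 0.7388 = 4.035e-6 mol.
Photon energy: hc/λ = 5.643e-19 J; per mole, 3.398e5 J mol⁻¹.
Energy required: 4.035e-6 × 3.398e5 = 1.4 J.

1.4 J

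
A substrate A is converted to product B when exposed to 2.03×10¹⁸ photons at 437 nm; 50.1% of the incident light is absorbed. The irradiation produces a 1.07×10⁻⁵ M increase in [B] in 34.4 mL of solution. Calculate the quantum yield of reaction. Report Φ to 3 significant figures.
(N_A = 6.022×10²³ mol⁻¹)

Φ = 0.218

Product: (1.07×10⁻⁵ M)(0.0344 L) = 3.681×10⁻⁷ mol.
Moles of photons: 2.03×10¹⁸ / 6.022×10²³ = 3.371×10⁻⁶ mol.
Photons absorbed: 0.501 × 3.371×10⁻⁶ = 1.689×10⁻⁶ mol.
Φ = 3.681×10⁻⁷ mol / 1.689×10⁻⁶ mol photons = 0.218.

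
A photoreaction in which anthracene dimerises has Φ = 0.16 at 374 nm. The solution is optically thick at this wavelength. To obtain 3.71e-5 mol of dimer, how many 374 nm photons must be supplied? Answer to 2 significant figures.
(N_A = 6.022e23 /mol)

1.4e20 photons

Photons that must be absorbed: 3.71e-5 / 0.16 = 2.319e-4 mol.
Photon count: 2.319e-4 × 6.022e23 = 1.4e20.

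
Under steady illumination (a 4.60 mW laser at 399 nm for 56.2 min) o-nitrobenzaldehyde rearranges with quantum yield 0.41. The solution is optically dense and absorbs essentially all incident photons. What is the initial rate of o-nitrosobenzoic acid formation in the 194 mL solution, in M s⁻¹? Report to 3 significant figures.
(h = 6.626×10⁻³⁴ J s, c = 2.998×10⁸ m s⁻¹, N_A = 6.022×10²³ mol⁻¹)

3.24×10⁻⁸ M s⁻¹

Photon energy at 399 nm: hc/λ = (6.626×10⁻³⁴)(2.998×10⁸)/(399×10⁻⁹) = 4.979×10⁻¹⁹ J.
Energy delivered: (4.60 mW)(3372 s) = 15.51 J.
Photons incident: 15.51 / 4.979×10⁻¹⁹ = 3.115×10¹⁹, i.e. 3.115×10¹⁹/6.022×10²³ = 5.173×10⁻⁵ mol.
Product formed: 0.41 × 5.173×10⁻⁵ = 2.121×10⁻⁵ mol.
Rate: 2.121×10⁻⁵ mol / (3372 s × 0.194 L) = 3.24×10⁻⁸ M s⁻¹.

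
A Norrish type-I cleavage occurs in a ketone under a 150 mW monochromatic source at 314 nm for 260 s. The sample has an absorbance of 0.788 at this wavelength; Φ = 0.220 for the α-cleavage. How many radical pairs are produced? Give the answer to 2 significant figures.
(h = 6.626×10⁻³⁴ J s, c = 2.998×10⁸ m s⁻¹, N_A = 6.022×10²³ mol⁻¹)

1.1×10¹⁹ radical pairs

Photon energy at 314 nm: hc/λ = (6.626×10⁻³⁴)(2.998×10⁸)/(314×10⁻⁹) = 6.326×10⁻¹⁹ J.
Energy delivered: (150 mW)(260 s) = 39.00 J.
Photons incident: 39.00 / 6.326×10⁻¹⁹ = 6.165×10¹⁹, i.e. 6.165×10¹⁹/6.022×10²³ = 1.024×10⁻⁴ mol.
Fraction absorbed: 1 − 10^(−0.788) = 0.8371.
Photons absorbed: 0.8371 × 1.024×10⁻⁴ = 8.572×10⁻⁵ mol.
Product: Φ × n_abs = 0.220 × 8.572×10⁻⁵ = 1.886×10⁻⁵ mol.
As a count: 1.886×10⁻⁵ × 6.022×10²³ = 1.1×10¹⁹.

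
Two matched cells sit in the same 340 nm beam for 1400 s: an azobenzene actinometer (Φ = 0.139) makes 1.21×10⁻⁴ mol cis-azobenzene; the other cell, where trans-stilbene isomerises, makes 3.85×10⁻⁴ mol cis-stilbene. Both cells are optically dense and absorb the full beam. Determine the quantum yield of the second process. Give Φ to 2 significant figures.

Photons absorbed by the actinometer: 1.21×10⁻⁴ / 0.139 = 8.705×10⁻⁴ mol.
Φ(unknown) = 3.85×10⁻⁴ / 8.705×10⁻⁴ = 0.44.

Φ = 0.44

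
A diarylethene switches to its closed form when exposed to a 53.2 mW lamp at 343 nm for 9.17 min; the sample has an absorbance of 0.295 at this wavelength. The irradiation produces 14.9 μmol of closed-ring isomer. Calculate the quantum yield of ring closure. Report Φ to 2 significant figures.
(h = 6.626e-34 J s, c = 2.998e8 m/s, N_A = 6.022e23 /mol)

Φ = 0.36

Product: 14.9 μmol = 1.49e-5 mol.
Photon energy at 343 nm: hc/λ = (6.626e-34)(2.998e8)/(343e-9) = 5.791e-19 J.
Energy delivered: (53.2 mW)(550.2 s) = 29.27 J.
Photons incident: 29.27 / 5.791e-19 = 5.054e19, i.e. 5.054e19/6.022e23 = 8.393e-5 mol.
Fraction absorbed: 1 − 10^(−0.295) = 0.4930.
Photons absorbed: 0.4930 × 8.393e-5 = 4.138e-5 mol.
Φ = 1.49e-5 mol / 4.138e-5 mol photons = 0.36.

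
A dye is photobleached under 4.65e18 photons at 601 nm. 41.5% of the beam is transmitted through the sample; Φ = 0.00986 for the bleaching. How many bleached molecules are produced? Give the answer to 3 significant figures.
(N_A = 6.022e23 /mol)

Moles of photons: 4.65e18 / 6.022e23 = 7.722e-6 mol.
Fraction absorbed: 1 − 41.5/100 = 0.5850.
Photons absorbed: 0.5850 × 7.722e-6 = 4.517e-6 mol.
Product: Φ × n_abs = 0.00986 × 4.517e-6 = 4.454e-8 mol.
As a count: 4.454e-8 × 6.022e23 = 2.68e16.

2.68e16 bleached molecules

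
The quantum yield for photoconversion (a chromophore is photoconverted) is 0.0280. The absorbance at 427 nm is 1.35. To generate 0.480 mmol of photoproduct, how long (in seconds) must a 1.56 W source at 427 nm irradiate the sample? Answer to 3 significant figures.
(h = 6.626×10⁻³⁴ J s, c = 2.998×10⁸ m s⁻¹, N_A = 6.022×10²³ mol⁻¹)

t ≈ 3220 s

Product: 0.480 mmol = 4.80×10⁻⁴ mol.
Photons that must be absorbed: 4.80×10⁻⁴ / 0.0280 = 0.01714 mol.
Fraction absorbed: 1 − 10^(−1.35) = 0.9553.
Incident photons needed: 0.01714 / 0.9553 = 0.01794 mol.
Photon energy: hc/λ = 4.652×10⁻¹⁹ J; per mole, 2.801×10⁵ J mol⁻¹.
Energy required: 0.01794 × 2.801×10⁵ = 5025 J.
Time: 5025 J / 1.56 W = 3220 s.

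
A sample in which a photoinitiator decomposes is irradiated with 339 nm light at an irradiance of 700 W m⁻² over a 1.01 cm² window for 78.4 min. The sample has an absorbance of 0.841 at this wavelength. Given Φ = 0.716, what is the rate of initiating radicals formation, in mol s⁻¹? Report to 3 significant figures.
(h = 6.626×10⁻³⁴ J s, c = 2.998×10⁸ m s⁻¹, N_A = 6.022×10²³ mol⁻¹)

1.23×10⁻⁷ mol s⁻¹

Photon energy at 339 nm: hc/λ = (6.626×10⁻³⁴)(2.998×10⁸)/(339×10⁻⁹) = 5.860×10⁻¹⁹ J.
Energy delivered: (700 W m⁻²)(1.01×10⁻⁴ m²)(4704 s) = 332.6 J.
Photons incident: 332.6 / 5.860×10⁻¹⁹ = 5.676×10²⁰, i.e. 5.676×10²⁰/6.022×10²³ = 9.425×10⁻⁴ mol.
Fraction absorbed: 1 − 10^(−0.841) = 0.8558.
Photons absorbed: 0.8558 × 9.425×10⁻⁴ = 8.066×10⁻⁴ mol.
Product formed: 0.716 × 8.066×10⁻⁴ = 5.775×10⁻⁴ mol.
Rate: 5.775×10⁻⁴ / 4704 s = 1.23×10⁻⁷ mol s⁻¹.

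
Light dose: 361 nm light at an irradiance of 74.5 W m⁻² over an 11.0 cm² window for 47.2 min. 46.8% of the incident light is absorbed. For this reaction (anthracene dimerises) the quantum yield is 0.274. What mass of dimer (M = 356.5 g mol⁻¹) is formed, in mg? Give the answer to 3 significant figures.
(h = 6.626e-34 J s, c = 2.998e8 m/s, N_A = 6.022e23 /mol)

32.0 mg

Photon energy at 361 nm: hc/λ = (6.626e-34)(2.998e8)/(361e-9) = 5.503e-19 J.
Energy delivered: (74.5 W m⁻²)(11.0e-4 m²)(2832 s) = 232.1 J.
Photons incident: 232.1 / 5.503e-19 = 4.218e20, i.e. 4.218e20/6.022e23 = 7.004e-4 mol.
Photons absorbed: 0.468 × 7.004e-4 = 3.278e-4 mol.
Product: Φ × n_abs = 0.274 × 3.278e-4 = 8.982e-5 mol.
Mass: 8.982e-5 × 356.5 = 0.03202 g = 32.0 mg.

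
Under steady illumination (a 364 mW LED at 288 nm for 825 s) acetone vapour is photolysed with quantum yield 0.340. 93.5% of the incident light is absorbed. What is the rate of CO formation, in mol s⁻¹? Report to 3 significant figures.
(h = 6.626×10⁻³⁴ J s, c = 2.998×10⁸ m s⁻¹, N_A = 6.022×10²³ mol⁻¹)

2.79×10⁻⁷ mol s⁻¹

Photon energy at 288 nm: hc/λ = (6.626×10⁻³⁴)(2.998×10⁸)/(288×10⁻⁹) = 6.897×10⁻¹⁹ J.
Energy delivered: (364 mW)(825 s) = 300.3 J.
Photons incident: 300.3 / 6.897×10⁻¹⁹ = 4.354×10²⁰, i.e. 4.354×10²⁰/6.022×10²³ = 7.230×10⁻⁴ mol.
Photons absorbed: 0.935 × 7.230×10⁻⁴ = 6.760×10⁻⁴ mol.
Product formed: 0.340 × 6.760×10⁻⁴ = 2.298×10⁻⁴ mol.
Rate: 2.298×10⁻⁴ / 825 s = 2.79×10⁻⁷ mol s⁻¹.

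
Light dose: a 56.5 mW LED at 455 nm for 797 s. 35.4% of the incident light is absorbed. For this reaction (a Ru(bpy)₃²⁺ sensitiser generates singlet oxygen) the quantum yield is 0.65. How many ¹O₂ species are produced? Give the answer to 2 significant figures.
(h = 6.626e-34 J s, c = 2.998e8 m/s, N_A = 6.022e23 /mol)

Photon energy at 455 nm: hc/λ = (6.626e-34)(2.998e8)/(455e-9) = 4.366e-19 J.
Energy delivered: (56.5 mW)(797 s) = 45.03 J.
Photons incident: 45.03 / 4.366e-19 = 1.031e20, i.e. 1.031e20/6.022e23 = 1.712e-4 mol.
Photons absorbed: 0.354 × 1.712e-4 = 6.060e-5 mol.
Product: Φ × n_abs = 0.65 × 6.060e-5 = 3.939e-5 mol.
As a count: 3.939e-5 × 6.022e23 = 2.4e19.

2.4e19 species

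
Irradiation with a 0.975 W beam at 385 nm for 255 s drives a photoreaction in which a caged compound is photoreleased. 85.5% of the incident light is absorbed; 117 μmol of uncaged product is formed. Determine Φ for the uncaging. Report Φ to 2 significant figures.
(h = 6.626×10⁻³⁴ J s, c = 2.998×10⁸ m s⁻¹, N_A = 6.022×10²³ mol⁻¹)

Product: 117 μmol = 1.17×10⁻⁴ mol.
Photon energy at 385 nm: hc/λ = (6.626×10⁻³⁴)(2.998×10⁸)/(385×10⁻⁹) = 5.160×10⁻¹⁹ J.
Energy delivered: (0.975 W)(255 s) = 248.6 J.
Photons incident: 248.6 / 5.160×10⁻¹⁹ = 4.818×10²⁰, i.e. 4.818×10²⁰/6.022×10²³ = 8.001×10⁻⁴ mol.
Photons absorbed: 0.855 × 8.001×10⁻⁴ = 6.841×10⁻⁴ mol.
Φ = 1.17×10⁻⁴ mol / 6.841×10⁻⁴ mol photons = 0.17.

Φ = 0.17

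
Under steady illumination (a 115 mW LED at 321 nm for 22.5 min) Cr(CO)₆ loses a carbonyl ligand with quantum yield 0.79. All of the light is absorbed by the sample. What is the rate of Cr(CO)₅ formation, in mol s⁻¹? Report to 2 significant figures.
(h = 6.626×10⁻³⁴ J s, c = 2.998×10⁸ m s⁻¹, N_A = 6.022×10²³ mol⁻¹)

Photon energy at 321 nm: hc/λ = (6.626×10⁻³⁴)(2.998×10⁸)/(321×10⁻⁹) = 6.188×10⁻¹⁹ J.
Energy delivered: (115 mW)(1350 s) = 155.3 J.
Photons incident: 155.3 / 6.188×10⁻¹⁹ = 2.510×10²⁰, i.e. 2.510×10²⁰/6.022×10²³ = 4.168×10⁻⁴ mol.
Product formed: 0.79 × 4.168×10⁻⁴ = 3.293×10⁻⁴ mol.
Rate: 3.293×10⁻⁴ / 1350 s = 2.4×10⁻⁷ mol s⁻¹.

2.4×10⁻⁷ mol s⁻¹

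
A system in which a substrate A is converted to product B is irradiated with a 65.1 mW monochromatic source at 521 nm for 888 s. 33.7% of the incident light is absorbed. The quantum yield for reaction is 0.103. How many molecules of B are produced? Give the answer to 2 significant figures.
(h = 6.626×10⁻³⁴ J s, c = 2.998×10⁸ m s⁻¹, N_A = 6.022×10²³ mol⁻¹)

Photon energy at 521 nm: hc/λ = (6.626×10⁻³⁴)(2.998×10⁸)/(521×10⁻⁹) = 3.813×10⁻¹⁹ J.
Energy delivered: (65.1 mW)(888 s) = 57.81 J.
Photons incident: 57.81 / 3.813×10⁻¹⁹ = 1.516×10²⁰, i.e. 1.516×10²⁰/6.022×10²³ = 2.517×10⁻⁴ mol.
Photons absorbed: 0.337 × 2.517×10⁻⁴ = 8.482×10⁻⁵ mol.
Product: Φ × n_abs = 0.103 × 8.482×10⁻⁵ = 8.736×10⁻⁶ mol.
As a count: 8.736×10⁻⁶ × 6.022×10²³ = 5.3×10¹⁸.

5.3×10¹⁸ molecules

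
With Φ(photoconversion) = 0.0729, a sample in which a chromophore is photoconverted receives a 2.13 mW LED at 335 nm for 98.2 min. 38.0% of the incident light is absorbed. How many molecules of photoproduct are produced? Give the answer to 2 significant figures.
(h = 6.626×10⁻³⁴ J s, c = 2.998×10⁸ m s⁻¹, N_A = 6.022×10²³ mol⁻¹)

Photon energy at 335 nm: hc/λ = (6.626×10⁻³⁴)(2.998×10⁸)/(335×10⁻⁹) = 5.930×10⁻¹⁹ J.
Energy delivered: (2.13 mW)(5892 s) = 12.55 J.
Photons incident: 12.55 / 5.930×10⁻¹⁹ = 2.116×10¹⁹, i.e. 2.116×10¹⁹/6.022×10²³ = 3.514×10⁻⁵ mol.
Photons absorbed: 0.380 × 3.514×10⁻⁵ = 1.335×10⁻⁵ mol.
Product: Φ × n_abs = 0.0729 × 1.335×10⁻⁵ = 9.732×10⁻⁷ mol.
As a count: 9.732×10⁻⁷ × 6.022×10²³ = 5.9×10¹⁷.

5.9×10¹⁷ molecules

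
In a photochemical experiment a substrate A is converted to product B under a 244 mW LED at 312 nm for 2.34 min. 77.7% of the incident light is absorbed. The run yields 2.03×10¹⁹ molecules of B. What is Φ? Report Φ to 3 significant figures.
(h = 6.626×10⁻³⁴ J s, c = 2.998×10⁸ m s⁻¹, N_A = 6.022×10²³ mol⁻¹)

Φ = 0.486

Product: 2.03×10¹⁹ / 6.022×10²³ = 3.371×10⁻⁵ mol.
Photon energy at 312 nm: hc/λ = (6.626×10⁻³⁴)(2.998×10⁸)/(312×10⁻⁹) = 6.367×10⁻¹⁹ J.
Energy delivered: (244 mW)(140.4 s) = 34.26 J.
Photons incident: 34.26 / 6.367×10⁻¹⁹ = 5.381×10¹⁹, i.e. 5.381×10¹⁹/6.022×10²³ = 8.936×10⁻⁵ mol.
Photons absorbed: 0.777 × 8.936×10⁻⁵ = 6.943×10⁻⁵ mol.
Φ = 3.371×10⁻⁵ mol / 6.943×10⁻⁵ mol photons = 0.486.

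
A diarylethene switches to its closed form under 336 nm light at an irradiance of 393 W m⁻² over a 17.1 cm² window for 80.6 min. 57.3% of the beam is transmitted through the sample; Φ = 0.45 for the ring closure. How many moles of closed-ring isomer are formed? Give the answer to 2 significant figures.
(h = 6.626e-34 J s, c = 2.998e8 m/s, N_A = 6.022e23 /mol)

Photon energy at 336 nm: hc/λ = (6.626e-34)(2.998e8)/(336e-9) = 5.912e-19 J.
Energy delivered: (393 W m⁻²)(17.1e-4 m²)(4836 s) = 3250 J.
Photons incident: 3250 / 5.912e-19 = 5.497e21, i.e. 5.497e21/6.022e23 = 0.009128 mol.
Fraction absorbed: 1 − 57.3/100 = 0.4270.
Photons absorbed: 0.4270 × 0.009128 = 0.003898 mol.
Product: Φ × n_abs = 0.45 × 0.003898 = 0.001754 mol.

0.0018 mol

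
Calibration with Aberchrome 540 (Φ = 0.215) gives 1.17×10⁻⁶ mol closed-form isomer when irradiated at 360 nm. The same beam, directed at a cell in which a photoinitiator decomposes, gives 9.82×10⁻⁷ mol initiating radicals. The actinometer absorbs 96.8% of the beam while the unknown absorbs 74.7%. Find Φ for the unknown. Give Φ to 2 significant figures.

Photons absorbed by the actinometer: 1.17×10⁻⁶ / 0.215 = 5.442×10⁻⁶ mol.
Incident flux: 5.442×10⁻⁶ / 0.968 = 5.622×10⁻⁶ einstein.
Absorbed by unknown: 0.747 × 5.622×10⁻⁶ = 4.200×10⁻⁶ mol.
Φ(unknown) = 9.82×10⁻⁷ / 4.200×10⁻⁶ = 0.23.

Φ = 0.23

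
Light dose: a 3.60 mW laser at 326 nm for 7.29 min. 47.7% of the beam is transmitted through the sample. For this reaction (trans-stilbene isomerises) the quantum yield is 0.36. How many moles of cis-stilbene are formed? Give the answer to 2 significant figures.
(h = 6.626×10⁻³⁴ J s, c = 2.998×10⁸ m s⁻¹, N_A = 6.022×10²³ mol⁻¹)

8.1×10⁻⁷ mol

Photon energy at 326 nm: hc/λ = (6.626×10⁻³⁴)(2.998×10⁸)/(326×10⁻⁹) = 6.093×10⁻¹⁹ J.
Energy delivered: (3.60 mW)(437.4 s) = 1.575 J.
Photons incident: 1.575 / 6.093×10⁻¹⁹ = 2.585×10¹⁸, i.e. 2.585×10¹⁸/6.022×10²³ = 4.293×10⁻⁶ mol.
Fraction absorbed: 1 − 47.7/100 = 0.5230.
Photons absorbed: 0.5230 × 4.293×10⁻⁶ = 2.245×10⁻⁶ mol.
Product: Φ × n_abs = 0.36 × 2.245×10⁻⁶ = 8.082×10⁻⁷ mol.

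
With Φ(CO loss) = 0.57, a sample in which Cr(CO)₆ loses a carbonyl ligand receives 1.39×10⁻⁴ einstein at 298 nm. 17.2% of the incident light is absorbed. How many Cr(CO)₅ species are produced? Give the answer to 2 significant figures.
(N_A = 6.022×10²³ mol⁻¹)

8.2×10¹⁸ species

Photons absorbed: 0.172 × 1.39×10⁻⁴ = 2.391×10⁻⁵ mol.
Product: Φ × n_abs = 0.57 × 2.391×10⁻⁵ = 1.363×10⁻⁵ mol.
As a count: 1.363×10⁻⁵ × 6.022×10²³ = 8.2×10¹⁸.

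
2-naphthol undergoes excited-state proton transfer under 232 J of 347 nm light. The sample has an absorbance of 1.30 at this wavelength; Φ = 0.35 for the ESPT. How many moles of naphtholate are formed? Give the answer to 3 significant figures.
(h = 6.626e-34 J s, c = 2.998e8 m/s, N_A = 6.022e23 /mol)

Photon energy at 347 nm: hc/λ = (6.626e-34)(2.998e8)/(347e-9) = 5.725e-19 J.
Photons incident: 232 / 5.725e-19 = 4.052e20, i.e. 4.052e20/6.022e23 = 6.729e-4 mol.
Fraction absorbed: 1 − 10^(−1.30) = 0.9499.
Photons absorbed: 0.9499 × 6.729e-4 = 6.392e-4 mol.
Product: Φ × n_abs = 0.35 × 6.392e-4 = 2.237e-4 mol.

2.24e-4 mol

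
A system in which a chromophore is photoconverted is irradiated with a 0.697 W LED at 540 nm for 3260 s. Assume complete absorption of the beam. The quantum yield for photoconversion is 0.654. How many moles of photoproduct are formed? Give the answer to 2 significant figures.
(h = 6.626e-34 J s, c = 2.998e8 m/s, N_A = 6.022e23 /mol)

0.0067 mol

Photon energy at 540 nm: hc/λ = (6.626e-34)(2.998e8)/(540e-9) = 3.679e-19 J.
Energy delivered: (0.697 W)(3260 s) = 2272 J.
Photons incident: 2272 / 3.679e-19 = 6.176e21, i.e. 6.176e21/6.022e23 = 0.01026 mol.
Product: Φ × n_abs = 0.654 × 0.01026 = 0.006710 mol.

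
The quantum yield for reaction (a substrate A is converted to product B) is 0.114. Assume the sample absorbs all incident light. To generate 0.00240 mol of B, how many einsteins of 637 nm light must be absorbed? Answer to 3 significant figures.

Photons that must be absorbed: 0.00240 / 0.114 = 0.02105 mol.

0.0211 einstein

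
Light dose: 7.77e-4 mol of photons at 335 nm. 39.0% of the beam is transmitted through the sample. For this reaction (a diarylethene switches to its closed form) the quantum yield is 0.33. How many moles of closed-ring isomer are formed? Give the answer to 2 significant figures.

1.6e-4 mol

Fraction absorbed: 1 − 39.0/100 = 0.6100.
Photons absorbed: 0.6100 × 7.77e-4 = 4.740e-4 mol.
Product: Φ × n_abs = 0.33 × 4.740e-4 = 1.564e-4 mol.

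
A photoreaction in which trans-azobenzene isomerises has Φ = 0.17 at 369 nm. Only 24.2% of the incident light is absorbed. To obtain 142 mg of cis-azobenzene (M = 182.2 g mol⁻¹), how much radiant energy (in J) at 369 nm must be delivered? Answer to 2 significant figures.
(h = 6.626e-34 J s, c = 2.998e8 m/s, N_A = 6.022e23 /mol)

6100 J

Product: 142 mg / 182.2 g mol⁻¹ = 7.794e-4 mol.
Photons that must be absorbed: 7.794e-4 / 0.17 = 0.004585 mol.
Incident photons needed: 0.004585 / 0.242 = 0.01895 mol.
Photon energy: hc/λ = 5.383e-19 J; per mole, 3.242e5 J mol⁻¹.
Energy required: 0.01895 × 3.242e5 = 6100 J.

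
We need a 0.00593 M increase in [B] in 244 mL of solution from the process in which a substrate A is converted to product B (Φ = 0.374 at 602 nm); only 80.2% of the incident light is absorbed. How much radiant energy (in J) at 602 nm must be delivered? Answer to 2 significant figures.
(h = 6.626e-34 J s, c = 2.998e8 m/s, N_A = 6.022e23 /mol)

Product: (0.00593 M)(0.244 L) = 0.001447 mol.
Photons that must be absorbed: 0.001447 / 0.374 = 0.003869 mol.
Incident photons needed: 0.003869 / 0.802 = 0.004824 mol.
Photon energy: hc/λ = 3.300e-19 J; per mole, 1.987e5 J mol⁻¹.
Energy required: 0.004824 × 1.987e5 = 960 J.

960 J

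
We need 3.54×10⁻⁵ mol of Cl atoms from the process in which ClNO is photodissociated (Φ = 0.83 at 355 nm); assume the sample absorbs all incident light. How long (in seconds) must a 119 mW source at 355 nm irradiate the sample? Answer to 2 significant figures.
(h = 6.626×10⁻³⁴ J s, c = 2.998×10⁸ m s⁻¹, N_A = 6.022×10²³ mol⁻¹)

Photons that must be absorbed: 3.54×10⁻⁵ / 0.83 = 4.265×10⁻⁵ mol.
Photon energy: hc/λ = 5.596×10⁻¹⁹ J; per mole, 3.370×10⁵ J mol⁻¹.
Energy required: 4.265×10⁻⁵ × 3.370×10⁵ = 14.37 J.
Time: 14.37 J / 0.119 W = 120 s.

t ≈ 120 s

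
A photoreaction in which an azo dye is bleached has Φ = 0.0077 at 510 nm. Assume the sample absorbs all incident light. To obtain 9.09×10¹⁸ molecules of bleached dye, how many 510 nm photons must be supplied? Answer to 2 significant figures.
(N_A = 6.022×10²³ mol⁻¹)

Product: 9.09×10¹⁸ / 6.022×10²³ = 1.509×10⁻⁵ mol.
Photons that must be absorbed: 1.509×10⁻⁵ / 0.0077 = 0.001960 mol.
Photon count: 0.001960 × 6.022×10²³ = 1.2×10²¹.

1.2×10²¹ photons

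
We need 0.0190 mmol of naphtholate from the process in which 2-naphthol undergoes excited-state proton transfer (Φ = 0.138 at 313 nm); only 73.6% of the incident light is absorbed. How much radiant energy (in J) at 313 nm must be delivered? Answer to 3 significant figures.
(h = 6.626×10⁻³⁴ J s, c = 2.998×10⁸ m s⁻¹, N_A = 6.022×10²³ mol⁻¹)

Product: 0.0190 mmol = 1.90×10⁻⁵ mol.
Photons that must be absorbed: 1.90×10⁻⁵ / 0.138 = 1.377×10⁻⁴ mol.
Incident photons needed: 1.377×10⁻⁴ / 0.736 = 1.871×10⁻⁴ mol.
Photon energy: hc/λ = 6.347×10⁻¹⁹ J; per mole, 3.822×10⁵ J mol⁻¹.
Energy required: 1.871×10⁻⁴ × 3.822×10⁵ = 71.5 J.

71.5 J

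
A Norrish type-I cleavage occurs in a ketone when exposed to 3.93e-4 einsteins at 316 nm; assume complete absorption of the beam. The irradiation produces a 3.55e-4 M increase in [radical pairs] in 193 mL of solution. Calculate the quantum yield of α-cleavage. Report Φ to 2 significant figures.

Product: (3.55e-4 M)(0.193 L) = 6.852e-5 mol.
Φ = 6.852e-5 mol / 3.93e-4 mol photons = 0.17.

Φ = 0.17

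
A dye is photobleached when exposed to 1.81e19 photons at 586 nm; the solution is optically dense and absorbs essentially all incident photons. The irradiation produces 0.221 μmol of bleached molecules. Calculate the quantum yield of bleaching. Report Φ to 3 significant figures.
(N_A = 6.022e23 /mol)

Φ = 0.00735

Product: 0.221 μmol = 2.21e-7 mol.
Moles of photons: 1.81e19 / 6.022e23 = 3.006e-5 mol.
Φ = 2.21e-7 mol / 3.006e-5 mol photons = 0.00735.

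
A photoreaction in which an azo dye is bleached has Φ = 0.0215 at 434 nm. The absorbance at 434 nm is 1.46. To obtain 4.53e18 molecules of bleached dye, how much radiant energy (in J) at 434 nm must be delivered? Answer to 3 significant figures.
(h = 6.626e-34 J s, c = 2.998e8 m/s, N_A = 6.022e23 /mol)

Product: 4.53e18 / 6.022e23 = 7.522e-6 mol.
Photons that must be absorbed: 7.522e-6 / 0.0215 = 3.499e-4 mol.
Fraction absorbed: 1 − 10^(−1.46) = 0.9653.
Incident photons needed: 3.499e-4 / 0.9653 = 3.625e-4 mol.
Photon energy: hc/λ = 4.577e-19 J; per mole, 2.756e5 J mol⁻¹.
Energy required: 3.625e-4 × 2.756e5 = 99.9 J.

99.9 J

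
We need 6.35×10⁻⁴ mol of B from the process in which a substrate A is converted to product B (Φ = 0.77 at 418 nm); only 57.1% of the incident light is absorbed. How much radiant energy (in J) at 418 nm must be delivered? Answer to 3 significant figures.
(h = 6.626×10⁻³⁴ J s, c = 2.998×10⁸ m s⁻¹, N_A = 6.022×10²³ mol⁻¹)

Photons that must be absorbed: 6.35×10⁻⁴ / 0.77 = 8.247×10⁻⁴ mol.
Incident photons needed: 8.247×10⁻⁴ / 0.571 = 0.001444 mol.
Photon energy: hc/λ = 4.752×10⁻¹⁹ J; per mole, 2.862×10⁵ J mol⁻¹.
Energy required: 0.001444 × 2.862×10⁵ = 413 J.

413 J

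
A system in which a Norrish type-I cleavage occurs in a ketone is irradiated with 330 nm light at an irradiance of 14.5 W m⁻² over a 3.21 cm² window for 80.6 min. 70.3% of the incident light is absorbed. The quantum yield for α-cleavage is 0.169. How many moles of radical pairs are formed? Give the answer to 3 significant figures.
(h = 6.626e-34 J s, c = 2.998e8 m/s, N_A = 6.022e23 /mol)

Photon energy at 330 nm: hc/λ = (6.626e-34)(2.998e8)/(330e-9) = 6.020e-19 J.
Energy delivered: (14.5 W m⁻²)(3.21e-4 m²)(4836 s) = 22.51 J.
Photons incident: 22.51 / 6.020e-19 = 3.739e19, i.e. 3.739e19/6.022e23 = 6.209e-5 mol.
Photons absorbed: 0.703 × 6.209e-5 = 4.365e-5 mol.
Product: Φ × n_abs = 0.169 × 4.365e-5 = 7.377e-6 mol.

7.38e-6 mol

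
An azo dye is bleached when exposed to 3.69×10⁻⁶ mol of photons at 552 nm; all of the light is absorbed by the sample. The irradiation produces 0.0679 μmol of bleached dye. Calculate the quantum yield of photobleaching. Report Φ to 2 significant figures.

Product: 0.0679 μmol = 6.79×10⁻⁸ mol.
Φ = 6.79×10⁻⁸ mol / 3.69×10⁻⁶ mol photons = 0.018.

Φ = 0.018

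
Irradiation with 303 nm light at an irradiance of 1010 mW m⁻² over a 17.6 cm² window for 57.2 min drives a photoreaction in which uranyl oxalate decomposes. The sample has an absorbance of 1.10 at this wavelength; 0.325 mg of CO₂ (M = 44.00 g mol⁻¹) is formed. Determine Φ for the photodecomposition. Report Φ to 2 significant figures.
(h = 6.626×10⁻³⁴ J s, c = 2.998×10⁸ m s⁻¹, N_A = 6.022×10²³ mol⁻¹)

Product: 0.325 mg / 44.00 g mol⁻¹ = 7.386×10⁻⁶ mol.
Photon energy at 303 nm: hc/λ = (6.626×10⁻³⁴)(2.998×10⁸)/(303×10⁻⁹) = 6.556×10⁻¹⁹ J.
Energy delivered: (1010 mW m⁻²)(17.6×10⁻⁴ m²)(3432 s) = 6.101 J.
Photons incident: 6.101 / 6.556×10⁻¹⁹ = 9.306×10¹⁸, i.e. 9.306×10¹⁸/6.022×10²³ = 1.545×10⁻⁵ mol.
Fraction absorbed: 1 − 10^(−1.10) = 0.9206.
Photons absorbed: 0.9206 × 1.545×10⁻⁵ = 1.422×10⁻⁵ mol.
Φ = 7.386×10⁻⁶ mol / 1.422×10⁻⁵ mol photons = 0.52.

Φ = 0.52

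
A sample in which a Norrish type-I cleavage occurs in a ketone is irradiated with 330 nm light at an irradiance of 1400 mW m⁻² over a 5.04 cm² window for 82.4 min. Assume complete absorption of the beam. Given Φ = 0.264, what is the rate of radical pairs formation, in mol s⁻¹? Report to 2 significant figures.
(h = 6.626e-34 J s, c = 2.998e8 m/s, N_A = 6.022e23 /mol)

Photon energy at 330 nm: hc/λ = (6.626e-34)(2.998e8)/(330e-9) = 6.020e-19 J.
Energy delivered: (1400 mW m⁻²)(5.04e-4 m²)(4944 s) = 3.488 J.
Photons incident: 3.488 / 6.020e-19 = 5.794e18, i.e. 5.794e18/6.022e23 = 9.621e-6 mol.
Product formed: 0.264 × 9.621e-6 = 2.540e-6 mol.
Rate: 2.540e-6 / 4944 s = 5.1e-10 mol s⁻¹.

5.1e-10 mol s⁻¹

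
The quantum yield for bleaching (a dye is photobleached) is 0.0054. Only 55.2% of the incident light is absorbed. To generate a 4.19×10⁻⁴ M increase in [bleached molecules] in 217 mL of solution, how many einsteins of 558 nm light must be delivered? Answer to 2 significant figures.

0.031 einstein

Product: (4.19×10⁻⁴ M)(0.217 L) = 9.092×10⁻⁵ mol.
Photons that must be absorbed: 9.092×10⁻⁵ / 0.0054 = 0.01684 mol.
Incident photons needed: 0.01684 / 0.552 = 0.03051 mol.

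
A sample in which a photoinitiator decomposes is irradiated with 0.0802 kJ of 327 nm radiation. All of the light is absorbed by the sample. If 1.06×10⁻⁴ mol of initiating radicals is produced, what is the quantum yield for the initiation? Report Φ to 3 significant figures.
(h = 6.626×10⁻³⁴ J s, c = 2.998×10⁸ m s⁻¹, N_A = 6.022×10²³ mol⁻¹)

Photon energy at 327 nm: hc/λ = (6.626×10⁻³⁴)(2.998×10⁸)/(327×10⁻⁹) = 6.075×10⁻¹⁹ J.
Incident energy: 0.0802 kJ = 80.2 J.
Photons incident: 80.2 / 6.075×10⁻¹⁹ = 1.320×10²⁰, i.e. 1.320×10²⁰/6.022×10²³ = 2.192×10⁻⁴ mol.
Φ = 1.06×10⁻⁴ mol / 2.192×10⁻⁴ mol photons = 0.484.

Φ = 0.484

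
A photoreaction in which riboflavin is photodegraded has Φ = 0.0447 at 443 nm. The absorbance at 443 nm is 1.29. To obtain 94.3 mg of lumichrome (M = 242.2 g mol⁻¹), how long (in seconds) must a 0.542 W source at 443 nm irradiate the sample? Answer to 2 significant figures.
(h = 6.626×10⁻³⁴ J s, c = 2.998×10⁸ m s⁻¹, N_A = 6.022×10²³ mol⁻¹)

Product: 94.3 mg / 242.2 g mol⁻¹ = 3.893×10⁻⁴ mol.
Photons that must be absorbed: 3.893×10⁻⁴ / 0.0447 = 0.008709 mol.
Fraction absorbed: 1 − 10^(−1.29) = 0.9487.
Incident photons needed: 0.008709 / 0.9487 = 0.009180 mol.
Photon energy: hc/λ = 4.484×10⁻¹⁹ J; per mole, 2.700×10⁵ J mol⁻¹.
Energy required: 0.009180 × 2.700×10⁵ = 2479 J.
Time: 2479 J / 0.542 W = 4600 s.

t ≈ 4600 s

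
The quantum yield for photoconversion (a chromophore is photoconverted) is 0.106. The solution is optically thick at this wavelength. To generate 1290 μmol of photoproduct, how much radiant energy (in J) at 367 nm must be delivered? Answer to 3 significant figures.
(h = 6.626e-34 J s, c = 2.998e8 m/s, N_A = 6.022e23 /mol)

Product: 1290 μmol = 0.00129 mol.
Photons that must be absorbed: 0.00129 / 0.106 = 0.01217 mol.
Photon energy: hc/λ = 5.413e-19 J; per mole, 3.260e5 J mol⁻¹.
Energy required: 0.01217 × 3.260e5 = 3970 J.

3970 J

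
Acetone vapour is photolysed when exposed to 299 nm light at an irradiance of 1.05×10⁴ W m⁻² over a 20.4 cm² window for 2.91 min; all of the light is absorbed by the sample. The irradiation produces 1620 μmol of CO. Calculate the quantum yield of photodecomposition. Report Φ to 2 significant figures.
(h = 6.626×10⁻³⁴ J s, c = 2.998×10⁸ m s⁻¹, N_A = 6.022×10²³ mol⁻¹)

Φ = 0.17

Product: 1620 μmol = 0.00162 mol.
Photon energy at 299 nm: hc/λ = (6.626×10⁻³⁴)(2.998×10⁸)/(299×10⁻⁹) = 6.644×10⁻¹⁹ J.
Energy delivered: (1.05×10⁴ W m⁻²)(20.4×10⁻⁴ m²)(174.6 s) = 3740 J.
Photons incident: 3740 / 6.644×10⁻¹⁹ = 5.629×10²¹, i.e. 5.629×10²¹/6.022×10²³ = 0.009347 mol.
Φ = 0.00162 mol / 0.009347 mol photons = 0.17.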